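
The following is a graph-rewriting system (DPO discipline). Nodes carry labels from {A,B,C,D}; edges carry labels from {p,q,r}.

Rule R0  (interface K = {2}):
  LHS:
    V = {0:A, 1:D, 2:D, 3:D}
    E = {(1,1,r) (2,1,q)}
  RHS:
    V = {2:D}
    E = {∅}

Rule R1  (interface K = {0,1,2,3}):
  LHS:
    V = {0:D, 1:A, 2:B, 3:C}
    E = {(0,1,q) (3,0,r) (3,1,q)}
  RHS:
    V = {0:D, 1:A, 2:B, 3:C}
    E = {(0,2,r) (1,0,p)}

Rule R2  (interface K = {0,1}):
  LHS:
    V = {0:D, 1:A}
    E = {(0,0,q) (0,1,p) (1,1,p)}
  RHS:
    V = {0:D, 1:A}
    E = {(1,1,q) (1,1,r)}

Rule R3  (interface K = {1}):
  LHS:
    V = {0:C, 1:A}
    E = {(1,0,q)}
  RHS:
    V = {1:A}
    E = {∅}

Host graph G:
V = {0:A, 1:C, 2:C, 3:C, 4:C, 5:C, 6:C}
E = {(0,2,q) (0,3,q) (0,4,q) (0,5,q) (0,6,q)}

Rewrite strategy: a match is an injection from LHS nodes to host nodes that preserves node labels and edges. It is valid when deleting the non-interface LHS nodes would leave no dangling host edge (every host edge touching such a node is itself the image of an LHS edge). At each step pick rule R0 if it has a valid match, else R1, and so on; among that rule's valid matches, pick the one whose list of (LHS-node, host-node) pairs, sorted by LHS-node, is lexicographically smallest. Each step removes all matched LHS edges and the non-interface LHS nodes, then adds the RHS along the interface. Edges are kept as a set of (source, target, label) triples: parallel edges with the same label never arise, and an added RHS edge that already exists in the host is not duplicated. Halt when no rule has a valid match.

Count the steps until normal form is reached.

[0] host  ⇒  7 nodes, 5 edges  {0-q->2 0-q->3 0-q->4 0-q->5 0-q->6}
[1] R3 @ {0↦2, 1↦0}  ⇒  6 nodes, 4 edges  {0-q->3 0-q->4 0-q->5 0-q->6}
[2] R3 @ {0↦3, 1↦0}  ⇒  5 nodes, 3 edges  {0-q->4 0-q->5 0-q->6}
[3] R3 @ {0↦4, 1↦0}  ⇒  4 nodes, 2 edges  {0-q->5 0-q->6}
[4] R3 @ {0↦5, 1↦0}  ⇒  3 nodes, 1 edges  {0-q->6}
[5] R3 @ {0↦6, 1↦0}  ⇒  2 nodes, 0 edges  {∅}
final graph: no rule applies after step 5

Answer: 5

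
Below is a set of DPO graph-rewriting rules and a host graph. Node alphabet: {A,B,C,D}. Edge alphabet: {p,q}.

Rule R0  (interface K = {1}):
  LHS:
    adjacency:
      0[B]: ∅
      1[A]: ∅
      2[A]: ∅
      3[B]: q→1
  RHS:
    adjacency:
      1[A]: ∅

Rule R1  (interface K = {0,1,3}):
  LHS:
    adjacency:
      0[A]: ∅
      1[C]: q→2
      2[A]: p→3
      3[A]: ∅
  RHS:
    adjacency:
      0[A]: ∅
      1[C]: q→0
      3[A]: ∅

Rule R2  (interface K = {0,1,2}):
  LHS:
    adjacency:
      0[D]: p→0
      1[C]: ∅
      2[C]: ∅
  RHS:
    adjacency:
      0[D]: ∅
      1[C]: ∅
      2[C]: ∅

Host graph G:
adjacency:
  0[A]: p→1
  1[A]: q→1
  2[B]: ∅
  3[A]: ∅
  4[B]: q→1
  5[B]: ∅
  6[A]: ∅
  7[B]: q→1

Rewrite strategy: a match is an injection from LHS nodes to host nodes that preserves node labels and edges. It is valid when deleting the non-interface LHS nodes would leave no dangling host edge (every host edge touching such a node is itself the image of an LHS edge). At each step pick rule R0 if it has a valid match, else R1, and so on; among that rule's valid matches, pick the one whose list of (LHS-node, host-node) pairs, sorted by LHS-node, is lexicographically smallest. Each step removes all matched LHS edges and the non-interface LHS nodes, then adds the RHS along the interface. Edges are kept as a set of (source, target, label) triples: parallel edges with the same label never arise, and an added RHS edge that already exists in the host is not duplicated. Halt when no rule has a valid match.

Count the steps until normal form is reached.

Answer: 2

Derivation:
start.  V:8 E:4  edges: 0-p->1 1-q->1 4-q->1 7-q->1
1. fire R0 via {0↦2, 1↦1, 2↦3, 3↦4}  →  V:5 E:3  edges: 0-p->1 1-q->1 7-q->1
2. fire R0 via {0↦5, 1↦1, 2↦6, 3↦7}  →  V:2 E:2  edges: 0-p->1 1-q->1
halt: no rule applies after step 2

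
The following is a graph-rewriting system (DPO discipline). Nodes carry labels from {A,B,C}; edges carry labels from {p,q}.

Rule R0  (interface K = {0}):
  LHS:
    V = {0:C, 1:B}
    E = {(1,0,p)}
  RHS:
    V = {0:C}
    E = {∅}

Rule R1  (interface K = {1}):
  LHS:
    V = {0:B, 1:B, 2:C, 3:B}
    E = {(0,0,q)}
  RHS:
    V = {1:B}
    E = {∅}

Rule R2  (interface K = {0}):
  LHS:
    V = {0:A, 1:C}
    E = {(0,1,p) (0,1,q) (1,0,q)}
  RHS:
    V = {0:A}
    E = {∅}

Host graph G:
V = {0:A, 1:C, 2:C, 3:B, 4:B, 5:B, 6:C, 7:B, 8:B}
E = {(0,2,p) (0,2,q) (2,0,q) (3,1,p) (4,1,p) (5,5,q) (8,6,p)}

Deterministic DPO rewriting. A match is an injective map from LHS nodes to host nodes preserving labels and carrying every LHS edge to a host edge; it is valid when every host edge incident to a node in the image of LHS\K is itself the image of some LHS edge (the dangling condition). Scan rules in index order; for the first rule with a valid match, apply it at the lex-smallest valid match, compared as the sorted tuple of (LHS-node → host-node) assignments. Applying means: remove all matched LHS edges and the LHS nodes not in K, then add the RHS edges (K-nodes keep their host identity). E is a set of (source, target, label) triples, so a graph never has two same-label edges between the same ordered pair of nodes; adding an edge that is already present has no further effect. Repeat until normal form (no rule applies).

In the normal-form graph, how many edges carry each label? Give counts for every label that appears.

initial: |V|=9 |E|=7  E = 0-p->2 0-q->2 2-q->0 3-p->1 4-p->1 5-q->5 8-p->6
step 1: apply R0 at {0↦1, 1↦3}  → |V|=8 |E|=6  E = 0-p->2 0-q->2 2-q->0 4-p->1 5-q->5 8-p->6
step 2: apply R0 at {0↦1, 1↦4}  → |V|=7 |E|=5  E = 0-p->2 0-q->2 2-q->0 5-q->5 8-p->6
step 3: apply R0 at {0↦6, 1↦8}  → |V|=6 |E|=4  E = 0-p->2 0-q->2 2-q->0 5-q->5
step 4: apply R2 at {0↦0, 1↦2}  → |V|=5 |E|=1  E = 5-q->5
final graph: no rule applies after step 4
NF edges: [(5, 5, 'q')]

Answer: q:1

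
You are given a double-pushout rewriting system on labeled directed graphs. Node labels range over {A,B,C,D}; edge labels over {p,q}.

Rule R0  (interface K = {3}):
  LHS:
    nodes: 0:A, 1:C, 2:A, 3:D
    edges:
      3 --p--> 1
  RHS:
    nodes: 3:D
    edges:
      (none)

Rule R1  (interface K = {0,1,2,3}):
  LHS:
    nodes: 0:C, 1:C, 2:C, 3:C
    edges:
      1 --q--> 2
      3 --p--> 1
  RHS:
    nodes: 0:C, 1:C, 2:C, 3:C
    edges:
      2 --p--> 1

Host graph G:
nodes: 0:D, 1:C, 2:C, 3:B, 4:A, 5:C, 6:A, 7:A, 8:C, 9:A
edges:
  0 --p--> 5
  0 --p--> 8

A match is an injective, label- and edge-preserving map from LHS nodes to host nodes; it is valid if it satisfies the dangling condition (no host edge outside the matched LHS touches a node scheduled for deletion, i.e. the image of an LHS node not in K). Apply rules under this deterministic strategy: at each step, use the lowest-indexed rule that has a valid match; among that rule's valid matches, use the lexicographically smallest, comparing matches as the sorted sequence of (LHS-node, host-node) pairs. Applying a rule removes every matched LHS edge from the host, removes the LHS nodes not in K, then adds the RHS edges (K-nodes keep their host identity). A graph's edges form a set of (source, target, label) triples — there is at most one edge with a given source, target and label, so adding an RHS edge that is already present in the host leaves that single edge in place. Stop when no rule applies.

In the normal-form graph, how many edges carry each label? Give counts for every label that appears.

start.  V:10 E:2  edges: 0-p->5 0-p->8
1. fire R0 via {0↦4, 1↦5, 2↦6, 3↦0}  →  V:7 E:1  edges: 0-p->8
2. fire R0 via {0↦7, 1↦8, 2↦9, 3↦0}  →  V:4 E:0  edges: ∅
halt: no rule applies after step 2
NF edges: []

Answer: (no edges)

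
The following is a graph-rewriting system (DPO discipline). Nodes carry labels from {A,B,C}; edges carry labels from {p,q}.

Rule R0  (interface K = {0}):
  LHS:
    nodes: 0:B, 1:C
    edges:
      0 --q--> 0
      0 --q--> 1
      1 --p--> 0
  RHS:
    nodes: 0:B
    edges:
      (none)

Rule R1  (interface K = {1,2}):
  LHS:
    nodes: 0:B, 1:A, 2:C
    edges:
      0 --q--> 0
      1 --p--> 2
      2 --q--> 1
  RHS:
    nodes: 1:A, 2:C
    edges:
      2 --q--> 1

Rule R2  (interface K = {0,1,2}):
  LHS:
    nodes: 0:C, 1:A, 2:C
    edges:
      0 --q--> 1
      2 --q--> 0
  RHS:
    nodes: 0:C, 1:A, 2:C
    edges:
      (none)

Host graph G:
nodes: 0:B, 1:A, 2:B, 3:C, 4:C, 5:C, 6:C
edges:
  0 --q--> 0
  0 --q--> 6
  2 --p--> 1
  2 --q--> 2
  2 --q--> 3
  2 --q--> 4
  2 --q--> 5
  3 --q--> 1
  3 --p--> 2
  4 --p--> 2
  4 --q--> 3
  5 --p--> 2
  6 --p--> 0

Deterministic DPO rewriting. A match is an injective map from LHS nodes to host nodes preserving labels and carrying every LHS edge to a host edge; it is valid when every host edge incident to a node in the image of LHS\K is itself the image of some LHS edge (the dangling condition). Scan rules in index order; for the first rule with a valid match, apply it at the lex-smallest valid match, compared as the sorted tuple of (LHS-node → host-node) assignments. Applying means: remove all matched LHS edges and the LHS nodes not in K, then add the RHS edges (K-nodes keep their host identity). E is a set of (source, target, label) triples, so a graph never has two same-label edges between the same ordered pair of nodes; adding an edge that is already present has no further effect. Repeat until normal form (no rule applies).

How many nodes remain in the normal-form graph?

initial: |V|=7 |E|=13  E = 0-q->0 0-q->6 2-p->1 2-q->2 2-q->3 2-q->4 2-q->5 3-q->1 3-p->2 4-p->2 4-q->3 5-p->2 6-p->0
step 1: apply R0 at {0↦0, 1↦6}  → |V|=6 |E|=10  E = 2-p->1 2-q->2 2-q->3 2-q->4 2-q->5 3-q->1 3-p->2 4-p->2 4-q->3 5-p->2
step 2: apply R0 at {0↦2, 1↦5}  → |V|=5 |E|=7  E = 2-p->1 2-q->3 2-q->4 3-q->1 3-p->2 4-p->2 4-q->3
step 3: apply R2 at {0↦3, 1↦1, 2↦4}  → |V|=5 |E|=5  E = 2-p->1 2-q->3 2-q->4 3-p->2 4-p->2
final graph: no rule applies after step 3
NF nodes: {0:B, 1:A, 2:B, 3:C, 4:C}

Answer: 5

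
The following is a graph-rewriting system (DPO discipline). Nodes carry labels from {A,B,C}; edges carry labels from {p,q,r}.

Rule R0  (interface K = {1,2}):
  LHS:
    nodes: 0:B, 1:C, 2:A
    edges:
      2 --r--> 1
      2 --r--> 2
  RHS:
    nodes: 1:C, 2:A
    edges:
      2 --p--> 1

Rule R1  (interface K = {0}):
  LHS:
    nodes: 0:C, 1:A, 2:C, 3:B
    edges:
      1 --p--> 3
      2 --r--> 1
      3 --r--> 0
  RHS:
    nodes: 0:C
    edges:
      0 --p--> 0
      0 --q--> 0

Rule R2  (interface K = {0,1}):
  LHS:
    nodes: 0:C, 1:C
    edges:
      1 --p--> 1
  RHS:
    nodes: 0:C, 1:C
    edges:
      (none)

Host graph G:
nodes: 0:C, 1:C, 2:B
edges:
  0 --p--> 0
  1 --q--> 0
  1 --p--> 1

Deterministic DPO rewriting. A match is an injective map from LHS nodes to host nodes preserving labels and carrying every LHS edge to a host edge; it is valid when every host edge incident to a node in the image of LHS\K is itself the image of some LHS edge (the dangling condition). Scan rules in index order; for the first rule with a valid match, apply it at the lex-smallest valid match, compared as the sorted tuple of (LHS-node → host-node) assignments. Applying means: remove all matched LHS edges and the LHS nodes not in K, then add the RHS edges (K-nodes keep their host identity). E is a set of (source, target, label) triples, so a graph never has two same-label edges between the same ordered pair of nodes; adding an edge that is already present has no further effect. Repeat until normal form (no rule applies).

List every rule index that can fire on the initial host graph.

R0: no valid match — LHS pattern not found
R1: no valid match — LHS pattern not found
R2: 2 valid matches — {0↦0, 1↦1}, {0↦1, 1↦0}

Answer: [R2]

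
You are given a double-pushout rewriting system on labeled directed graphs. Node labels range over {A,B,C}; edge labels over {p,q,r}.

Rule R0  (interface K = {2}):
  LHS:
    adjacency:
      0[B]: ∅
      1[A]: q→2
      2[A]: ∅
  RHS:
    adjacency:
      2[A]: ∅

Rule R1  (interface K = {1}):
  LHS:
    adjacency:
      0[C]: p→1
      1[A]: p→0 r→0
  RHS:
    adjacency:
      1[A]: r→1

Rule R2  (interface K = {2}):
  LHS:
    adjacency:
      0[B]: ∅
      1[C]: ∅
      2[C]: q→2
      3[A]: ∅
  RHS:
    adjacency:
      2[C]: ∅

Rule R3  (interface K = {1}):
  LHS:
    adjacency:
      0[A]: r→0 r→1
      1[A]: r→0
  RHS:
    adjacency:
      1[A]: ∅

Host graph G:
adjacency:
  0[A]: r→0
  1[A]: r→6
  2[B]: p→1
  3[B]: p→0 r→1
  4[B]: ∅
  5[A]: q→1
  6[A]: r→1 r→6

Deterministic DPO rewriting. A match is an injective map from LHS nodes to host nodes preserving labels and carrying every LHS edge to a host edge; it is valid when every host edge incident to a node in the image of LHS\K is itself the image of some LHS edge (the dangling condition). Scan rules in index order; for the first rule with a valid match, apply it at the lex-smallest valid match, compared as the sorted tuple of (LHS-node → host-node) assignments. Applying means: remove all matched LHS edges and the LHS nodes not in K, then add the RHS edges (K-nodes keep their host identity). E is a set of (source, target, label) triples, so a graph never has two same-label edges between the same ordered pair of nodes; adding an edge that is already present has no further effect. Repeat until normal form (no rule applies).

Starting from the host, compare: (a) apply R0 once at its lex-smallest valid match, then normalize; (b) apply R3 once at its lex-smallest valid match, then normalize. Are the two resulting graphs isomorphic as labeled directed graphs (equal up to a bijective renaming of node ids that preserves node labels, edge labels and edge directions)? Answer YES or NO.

branch R0-first: apply at {0↦4, 1↦5, 2↦1} → |E|=7, then 1 more step(s) → NF |V|=4 |E|=4 V={0:A, 1:A, 2:B, 3:B} E=0-r->0 2-p->1 3-p->0 3-r->1
branch R3-first: apply at {0↦6, 1↦1} → |E|=5, then 1 more step(s) → NF |V|=4 |E|=4 V={0:A, 1:A, 2:B, 3:B} E=0-r->0 2-p->1 3-p->0 3-r->1
graphs isomorphic (equal up to label-preserving node renaming)

Answer: YES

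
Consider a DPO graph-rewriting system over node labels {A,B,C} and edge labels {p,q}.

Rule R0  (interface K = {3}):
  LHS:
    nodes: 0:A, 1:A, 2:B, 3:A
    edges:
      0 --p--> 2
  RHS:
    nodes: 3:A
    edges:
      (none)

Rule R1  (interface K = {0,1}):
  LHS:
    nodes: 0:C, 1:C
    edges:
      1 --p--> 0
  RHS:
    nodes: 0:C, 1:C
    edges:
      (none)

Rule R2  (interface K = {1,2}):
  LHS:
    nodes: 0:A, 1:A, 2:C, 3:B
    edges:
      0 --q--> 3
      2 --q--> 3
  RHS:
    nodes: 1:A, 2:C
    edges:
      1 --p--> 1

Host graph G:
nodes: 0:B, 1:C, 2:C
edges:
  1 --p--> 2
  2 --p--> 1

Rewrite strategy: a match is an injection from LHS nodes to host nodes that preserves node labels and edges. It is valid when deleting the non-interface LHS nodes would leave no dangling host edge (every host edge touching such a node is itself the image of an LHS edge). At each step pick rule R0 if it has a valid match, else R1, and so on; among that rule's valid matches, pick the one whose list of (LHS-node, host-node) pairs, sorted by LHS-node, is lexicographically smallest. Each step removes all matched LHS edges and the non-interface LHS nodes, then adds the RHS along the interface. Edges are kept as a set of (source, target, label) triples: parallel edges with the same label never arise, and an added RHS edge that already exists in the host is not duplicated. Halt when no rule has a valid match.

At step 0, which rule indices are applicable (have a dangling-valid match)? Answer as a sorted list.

R0: no valid match — LHS pattern not found
R1: 2 valid matches — {0↦1, 1↦2}, {0↦2, 1↦1}
R2: no valid match — LHS pattern not found

Answer: [R1]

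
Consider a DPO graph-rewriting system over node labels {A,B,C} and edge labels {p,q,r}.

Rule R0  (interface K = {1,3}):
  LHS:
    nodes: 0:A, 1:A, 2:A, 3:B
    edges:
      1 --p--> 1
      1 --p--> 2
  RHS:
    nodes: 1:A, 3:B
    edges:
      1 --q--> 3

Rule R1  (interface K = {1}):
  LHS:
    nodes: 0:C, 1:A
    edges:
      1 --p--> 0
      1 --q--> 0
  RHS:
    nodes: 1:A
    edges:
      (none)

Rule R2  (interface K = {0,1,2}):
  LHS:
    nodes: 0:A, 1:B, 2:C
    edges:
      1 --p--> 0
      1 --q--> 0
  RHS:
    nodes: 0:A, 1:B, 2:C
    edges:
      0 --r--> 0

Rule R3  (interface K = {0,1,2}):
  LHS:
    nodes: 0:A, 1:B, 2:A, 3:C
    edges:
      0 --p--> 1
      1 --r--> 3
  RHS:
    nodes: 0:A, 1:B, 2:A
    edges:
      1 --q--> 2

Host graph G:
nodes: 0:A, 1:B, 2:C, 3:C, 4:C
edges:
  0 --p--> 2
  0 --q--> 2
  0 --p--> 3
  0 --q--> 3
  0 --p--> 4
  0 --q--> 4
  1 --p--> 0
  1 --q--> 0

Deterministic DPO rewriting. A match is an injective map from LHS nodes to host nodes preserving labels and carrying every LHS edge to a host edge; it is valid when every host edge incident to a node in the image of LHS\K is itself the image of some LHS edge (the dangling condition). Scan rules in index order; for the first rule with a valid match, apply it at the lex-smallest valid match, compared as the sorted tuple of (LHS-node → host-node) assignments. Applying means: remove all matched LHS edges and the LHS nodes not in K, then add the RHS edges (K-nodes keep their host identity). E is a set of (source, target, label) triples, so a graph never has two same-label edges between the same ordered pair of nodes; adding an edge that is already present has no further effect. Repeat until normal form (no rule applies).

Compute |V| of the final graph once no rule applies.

Answer: 2

Rewrite trace:
initial: |V|=5 |E|=8  E = 0-p->2 0-q->2 0-p->3 0-q->3 0-p->4 0-q->4 1-p->0 1-q->0
step 1: apply R1 at {0↦2, 1↦0}  → |V|=4 |E|=6  E = 0-p->3 0-q->3 0-p->4 0-q->4 1-p->0 1-q->0
step 2: apply R1 at {0↦3, 1↦0}  → |V|=3 |E|=4  E = 0-p->4 0-q->4 1-p->0 1-q->0
step 3: apply R1 at {0↦4, 1↦0}  → |V|=2 |E|=2  E = 1-p->0 1-q->0
halt: no rule applies after step 3
NF nodes: {0:A, 1:B}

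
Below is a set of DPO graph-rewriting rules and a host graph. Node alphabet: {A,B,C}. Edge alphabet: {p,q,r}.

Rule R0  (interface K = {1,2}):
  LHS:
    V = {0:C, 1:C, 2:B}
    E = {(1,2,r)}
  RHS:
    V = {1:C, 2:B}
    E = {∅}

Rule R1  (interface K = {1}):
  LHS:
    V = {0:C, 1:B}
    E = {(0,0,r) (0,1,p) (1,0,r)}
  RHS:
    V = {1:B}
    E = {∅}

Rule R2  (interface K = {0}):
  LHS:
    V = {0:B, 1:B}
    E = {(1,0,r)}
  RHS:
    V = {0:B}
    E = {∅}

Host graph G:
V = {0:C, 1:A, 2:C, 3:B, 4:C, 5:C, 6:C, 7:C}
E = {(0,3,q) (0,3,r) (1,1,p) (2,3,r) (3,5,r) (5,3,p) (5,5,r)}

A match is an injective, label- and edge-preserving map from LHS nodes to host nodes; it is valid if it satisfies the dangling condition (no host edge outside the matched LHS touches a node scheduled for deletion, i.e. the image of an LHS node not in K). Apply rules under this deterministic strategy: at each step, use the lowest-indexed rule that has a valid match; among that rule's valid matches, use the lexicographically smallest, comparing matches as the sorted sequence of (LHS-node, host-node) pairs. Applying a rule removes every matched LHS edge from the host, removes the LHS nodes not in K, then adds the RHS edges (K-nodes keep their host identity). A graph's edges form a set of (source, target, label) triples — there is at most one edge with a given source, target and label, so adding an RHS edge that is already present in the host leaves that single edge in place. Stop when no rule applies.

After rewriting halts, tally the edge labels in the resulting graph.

Answer: p:1 q:1

Steps:
initial: |V|=8 |E|=7  E = 0-q->3 0-r->3 1-p->1 2-r->3 3-r->5 5-p->3 5-r->5
step 1: apply R0 at {0↦4, 1↦0, 2↦3}  → |V|=7 |E|=6  E = 0-q->3 1-p->1 2-r->3 3-r->5 5-p->3 5-r->5
step 2: apply R0 at {0↦6, 1↦2, 2↦3}  → |V|=6 |E|=5  E = 0-q->3 1-p->1 3-r->5 5-p->3 5-r->5
step 3: apply R1 at {0↦5, 1↦3}  → |V|=5 |E|=2  E = 0-q->3 1-p->1
final graph: no rule applies after step 3
NF edges: [(0, 3, 'q'), (1, 1, 'p')]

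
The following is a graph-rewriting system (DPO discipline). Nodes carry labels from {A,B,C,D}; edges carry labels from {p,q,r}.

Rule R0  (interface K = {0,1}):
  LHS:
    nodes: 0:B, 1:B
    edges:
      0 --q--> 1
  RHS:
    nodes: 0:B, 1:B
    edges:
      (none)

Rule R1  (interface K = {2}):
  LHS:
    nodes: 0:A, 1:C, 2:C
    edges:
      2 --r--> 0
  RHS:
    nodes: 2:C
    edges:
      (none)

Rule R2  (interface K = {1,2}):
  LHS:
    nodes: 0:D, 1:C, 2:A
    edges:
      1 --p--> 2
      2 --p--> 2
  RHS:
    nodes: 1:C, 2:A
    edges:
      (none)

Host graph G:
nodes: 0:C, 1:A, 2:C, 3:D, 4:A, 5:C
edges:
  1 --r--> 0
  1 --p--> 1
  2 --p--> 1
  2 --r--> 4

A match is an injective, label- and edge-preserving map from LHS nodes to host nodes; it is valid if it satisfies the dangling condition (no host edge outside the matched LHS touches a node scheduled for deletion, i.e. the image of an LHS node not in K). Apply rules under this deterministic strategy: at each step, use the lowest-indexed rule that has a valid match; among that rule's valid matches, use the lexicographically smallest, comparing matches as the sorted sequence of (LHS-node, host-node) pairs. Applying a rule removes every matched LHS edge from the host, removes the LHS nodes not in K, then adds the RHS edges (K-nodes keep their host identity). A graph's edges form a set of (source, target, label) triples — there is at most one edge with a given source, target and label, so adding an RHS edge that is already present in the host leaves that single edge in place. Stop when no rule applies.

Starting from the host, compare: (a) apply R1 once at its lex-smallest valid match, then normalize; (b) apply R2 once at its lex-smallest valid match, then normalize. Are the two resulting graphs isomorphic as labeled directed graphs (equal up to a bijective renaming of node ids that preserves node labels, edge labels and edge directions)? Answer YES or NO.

Answer: YES

Steps:
branch R1-first: apply at {0↦4, 1↦5, 2↦2} → |E|=3, then 1 more step(s) → NF |V|=3 |E|=1 V={0:C, 1:A, 2:C} E=1-r->0
branch R2-first: apply at {0↦3, 1↦2, 2↦1} → |E|=2, then 1 more step(s) → NF |V|=3 |E|=1 V={0:C, 1:A, 2:C} E=1-r->0
graphs isomorphic (equal up to label-preserving node renaming)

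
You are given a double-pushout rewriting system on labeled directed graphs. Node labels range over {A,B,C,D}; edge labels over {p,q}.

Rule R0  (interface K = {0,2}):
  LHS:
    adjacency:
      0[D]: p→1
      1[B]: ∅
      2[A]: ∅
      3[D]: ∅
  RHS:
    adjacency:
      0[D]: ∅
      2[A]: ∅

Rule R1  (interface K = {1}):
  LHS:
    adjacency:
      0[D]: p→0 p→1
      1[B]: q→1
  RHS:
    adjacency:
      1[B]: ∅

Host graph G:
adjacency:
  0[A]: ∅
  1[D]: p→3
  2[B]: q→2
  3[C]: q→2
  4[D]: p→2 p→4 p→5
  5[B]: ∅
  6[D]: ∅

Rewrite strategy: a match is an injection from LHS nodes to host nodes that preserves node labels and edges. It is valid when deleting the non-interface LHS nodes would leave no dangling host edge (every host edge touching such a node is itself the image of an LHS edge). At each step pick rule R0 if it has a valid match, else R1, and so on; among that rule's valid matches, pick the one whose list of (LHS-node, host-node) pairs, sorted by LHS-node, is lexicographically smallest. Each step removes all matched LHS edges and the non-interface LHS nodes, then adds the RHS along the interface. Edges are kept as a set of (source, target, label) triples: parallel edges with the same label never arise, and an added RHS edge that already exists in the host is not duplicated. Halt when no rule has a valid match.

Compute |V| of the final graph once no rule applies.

[0] host  ⇒  7 nodes, 6 edges  {1-p->3 2-q->2 3-q->2 4-p->2 4-p->4 4-p->5}
[1] R0 @ {0↦4, 1↦5, 2↦0, 3↦6}  ⇒  5 nodes, 5 edges  {1-p->3 2-q->2 3-q->2 4-p->2 4-p->4}
[2] R1 @ {0↦4, 1↦2}  ⇒  4 nodes, 2 edges  {1-p->3 3-q->2}
halt: no rule applies after step 2
NF nodes: {0:A, 1:D, 2:B, 3:C}

Answer: 4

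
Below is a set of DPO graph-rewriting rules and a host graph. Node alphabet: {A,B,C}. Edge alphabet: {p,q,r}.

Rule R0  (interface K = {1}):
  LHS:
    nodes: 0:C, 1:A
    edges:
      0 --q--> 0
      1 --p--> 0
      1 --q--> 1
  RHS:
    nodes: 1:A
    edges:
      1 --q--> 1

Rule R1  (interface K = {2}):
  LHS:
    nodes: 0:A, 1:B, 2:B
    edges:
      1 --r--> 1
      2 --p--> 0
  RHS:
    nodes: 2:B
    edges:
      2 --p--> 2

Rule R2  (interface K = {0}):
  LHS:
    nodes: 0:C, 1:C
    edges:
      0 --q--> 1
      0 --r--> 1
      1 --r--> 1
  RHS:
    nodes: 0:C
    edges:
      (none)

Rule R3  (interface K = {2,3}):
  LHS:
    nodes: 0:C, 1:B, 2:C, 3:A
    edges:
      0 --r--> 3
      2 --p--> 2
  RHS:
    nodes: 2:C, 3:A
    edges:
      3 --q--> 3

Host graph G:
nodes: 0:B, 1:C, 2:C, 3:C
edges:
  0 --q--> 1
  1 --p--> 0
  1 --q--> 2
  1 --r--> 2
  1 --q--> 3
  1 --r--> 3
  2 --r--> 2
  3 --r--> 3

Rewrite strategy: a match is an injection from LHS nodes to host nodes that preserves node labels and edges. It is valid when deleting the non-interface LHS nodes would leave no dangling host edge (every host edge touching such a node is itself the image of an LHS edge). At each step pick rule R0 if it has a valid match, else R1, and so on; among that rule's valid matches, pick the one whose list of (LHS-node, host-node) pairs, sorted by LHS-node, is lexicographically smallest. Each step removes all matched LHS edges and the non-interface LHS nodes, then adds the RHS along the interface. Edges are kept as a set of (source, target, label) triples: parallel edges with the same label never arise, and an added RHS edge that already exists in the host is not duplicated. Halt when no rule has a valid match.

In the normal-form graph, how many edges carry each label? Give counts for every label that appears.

[0] host  ⇒  4 nodes, 8 edges  {0-q->1 1-p->0 1-q->2 1-r->2 1-q->3 1-r->3 2-r->2 3-r->3}
[1] R2 @ {0↦1, 1↦2}  ⇒  3 nodes, 5 edges  {0-q->1 1-p->0 1-q->3 1-r->3 3-r->3}
[2] R2 @ {0↦1, 1↦3}  ⇒  2 nodes, 2 edges  {0-q->1 1-p->0}
halt: no rule applies after step 2
NF edges: [(0, 1, 'q'), (1, 0, 'p')]

Answer: p:1 q:1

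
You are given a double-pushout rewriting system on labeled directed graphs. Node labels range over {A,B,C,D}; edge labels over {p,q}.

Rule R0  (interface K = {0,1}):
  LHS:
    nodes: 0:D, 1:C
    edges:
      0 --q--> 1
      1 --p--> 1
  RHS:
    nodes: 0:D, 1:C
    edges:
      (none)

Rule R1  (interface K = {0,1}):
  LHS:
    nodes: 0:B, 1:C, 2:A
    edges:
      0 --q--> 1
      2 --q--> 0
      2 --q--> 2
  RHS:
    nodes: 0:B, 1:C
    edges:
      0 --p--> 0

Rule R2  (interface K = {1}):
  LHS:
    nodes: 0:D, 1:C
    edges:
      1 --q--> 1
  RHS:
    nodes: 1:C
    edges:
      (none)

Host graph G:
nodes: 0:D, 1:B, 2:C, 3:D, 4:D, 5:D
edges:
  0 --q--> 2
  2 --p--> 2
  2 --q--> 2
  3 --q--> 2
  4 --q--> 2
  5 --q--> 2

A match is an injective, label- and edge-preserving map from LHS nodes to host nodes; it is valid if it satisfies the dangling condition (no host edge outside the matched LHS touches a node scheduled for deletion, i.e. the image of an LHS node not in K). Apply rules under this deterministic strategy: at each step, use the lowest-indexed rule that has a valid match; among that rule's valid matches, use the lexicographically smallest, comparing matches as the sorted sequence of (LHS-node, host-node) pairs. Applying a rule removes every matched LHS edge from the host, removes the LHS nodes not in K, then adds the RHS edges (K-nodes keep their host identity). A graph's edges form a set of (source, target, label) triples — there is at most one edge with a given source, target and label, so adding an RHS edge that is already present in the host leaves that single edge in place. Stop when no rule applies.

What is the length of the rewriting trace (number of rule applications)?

Answer: 2

Rewrite trace:
initial: |V|=6 |E|=6  E = 0-q->2 2-p->2 2-q->2 3-q->2 4-q->2 5-q->2
step 1: apply R0 at {0↦0, 1↦2}  → |V|=6 |E|=4  E = 2-q->2 3-q->2 4-q->2 5-q->2
step 2: apply R2 at {0↦0, 1↦2}  → |V|=5 |E|=3  E = 3-q->2 4-q->2 5-q->2
halt: no rule applies after step 2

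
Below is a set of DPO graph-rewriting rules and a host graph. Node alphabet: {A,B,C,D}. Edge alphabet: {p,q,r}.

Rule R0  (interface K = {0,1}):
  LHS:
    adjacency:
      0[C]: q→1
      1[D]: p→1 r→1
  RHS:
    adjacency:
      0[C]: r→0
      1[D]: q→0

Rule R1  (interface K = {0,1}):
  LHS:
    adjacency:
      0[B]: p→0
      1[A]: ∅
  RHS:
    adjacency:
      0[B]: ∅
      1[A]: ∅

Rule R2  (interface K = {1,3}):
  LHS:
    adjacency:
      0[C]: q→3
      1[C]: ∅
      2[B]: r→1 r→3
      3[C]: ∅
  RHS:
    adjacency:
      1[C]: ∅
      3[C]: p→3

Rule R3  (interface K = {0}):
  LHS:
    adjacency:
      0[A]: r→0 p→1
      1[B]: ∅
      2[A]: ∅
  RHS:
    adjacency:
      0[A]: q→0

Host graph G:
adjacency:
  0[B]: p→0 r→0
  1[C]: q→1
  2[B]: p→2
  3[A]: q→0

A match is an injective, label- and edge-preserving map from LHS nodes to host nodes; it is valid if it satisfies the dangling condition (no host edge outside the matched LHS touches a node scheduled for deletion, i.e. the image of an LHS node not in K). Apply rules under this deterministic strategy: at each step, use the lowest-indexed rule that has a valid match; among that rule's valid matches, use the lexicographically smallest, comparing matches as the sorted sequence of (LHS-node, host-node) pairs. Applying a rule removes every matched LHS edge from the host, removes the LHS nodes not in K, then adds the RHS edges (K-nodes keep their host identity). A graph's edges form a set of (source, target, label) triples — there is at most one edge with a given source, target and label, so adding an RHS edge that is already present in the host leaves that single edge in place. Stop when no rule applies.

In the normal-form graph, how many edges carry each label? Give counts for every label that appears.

[0] host  ⇒  4 nodes, 5 edges  {0-p->0 0-r->0 1-q->1 2-p->2 3-q->0}
[1] R1 @ {0↦0, 1↦3}  ⇒  4 nodes, 4 edges  {0-r->0 1-q->1 2-p->2 3-q->0}
[2] R1 @ {0↦2, 1↦3}  ⇒  4 nodes, 3 edges  {0-r->0 1-q->1 3-q->0}
normal form: no rule applies after step 2
NF edges: [(0, 0, 'r'), (1, 1, 'q'), (3, 0, 'q')]

Answer: q:2 r:1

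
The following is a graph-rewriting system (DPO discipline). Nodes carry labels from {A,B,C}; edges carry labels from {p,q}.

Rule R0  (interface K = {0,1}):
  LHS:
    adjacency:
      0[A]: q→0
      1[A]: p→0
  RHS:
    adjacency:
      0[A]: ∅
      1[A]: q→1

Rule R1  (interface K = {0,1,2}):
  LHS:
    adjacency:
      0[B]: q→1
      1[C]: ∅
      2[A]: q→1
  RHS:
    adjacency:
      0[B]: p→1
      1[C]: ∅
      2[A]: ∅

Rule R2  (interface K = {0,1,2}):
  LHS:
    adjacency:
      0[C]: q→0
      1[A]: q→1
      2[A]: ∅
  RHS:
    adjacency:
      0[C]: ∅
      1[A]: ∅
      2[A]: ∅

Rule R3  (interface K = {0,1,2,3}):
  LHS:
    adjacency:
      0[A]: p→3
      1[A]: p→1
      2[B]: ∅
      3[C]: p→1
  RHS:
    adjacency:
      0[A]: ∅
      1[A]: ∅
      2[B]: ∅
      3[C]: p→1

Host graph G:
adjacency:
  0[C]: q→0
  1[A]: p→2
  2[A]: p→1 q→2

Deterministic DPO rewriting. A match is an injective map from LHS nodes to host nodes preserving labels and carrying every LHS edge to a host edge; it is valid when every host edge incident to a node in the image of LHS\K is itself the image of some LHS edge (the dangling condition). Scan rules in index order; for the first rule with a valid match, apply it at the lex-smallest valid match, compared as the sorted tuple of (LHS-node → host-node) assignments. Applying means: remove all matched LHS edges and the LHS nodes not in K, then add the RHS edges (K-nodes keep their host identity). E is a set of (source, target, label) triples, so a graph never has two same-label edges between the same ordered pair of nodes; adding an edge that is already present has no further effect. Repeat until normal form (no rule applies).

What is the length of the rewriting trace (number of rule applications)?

Answer: 3

Rewrite trace:
initial: |V|=3 |E|=4  E = 0-q->0 1-p->2 2-p->1 2-q->2
step 1: apply R0 at {0↦2, 1↦1}  → |V|=3 |E|=3  E = 0-q->0 1-q->1 2-p->1
step 2: apply R0 at {0↦1, 1↦2}  → |V|=3 |E|=2  E = 0-q->0 2-q->2
step 3: apply R2 at {0↦0, 1↦2, 2↦1}  → |V|=3 |E|=0  E = ∅
normal form: no rule applies after step 3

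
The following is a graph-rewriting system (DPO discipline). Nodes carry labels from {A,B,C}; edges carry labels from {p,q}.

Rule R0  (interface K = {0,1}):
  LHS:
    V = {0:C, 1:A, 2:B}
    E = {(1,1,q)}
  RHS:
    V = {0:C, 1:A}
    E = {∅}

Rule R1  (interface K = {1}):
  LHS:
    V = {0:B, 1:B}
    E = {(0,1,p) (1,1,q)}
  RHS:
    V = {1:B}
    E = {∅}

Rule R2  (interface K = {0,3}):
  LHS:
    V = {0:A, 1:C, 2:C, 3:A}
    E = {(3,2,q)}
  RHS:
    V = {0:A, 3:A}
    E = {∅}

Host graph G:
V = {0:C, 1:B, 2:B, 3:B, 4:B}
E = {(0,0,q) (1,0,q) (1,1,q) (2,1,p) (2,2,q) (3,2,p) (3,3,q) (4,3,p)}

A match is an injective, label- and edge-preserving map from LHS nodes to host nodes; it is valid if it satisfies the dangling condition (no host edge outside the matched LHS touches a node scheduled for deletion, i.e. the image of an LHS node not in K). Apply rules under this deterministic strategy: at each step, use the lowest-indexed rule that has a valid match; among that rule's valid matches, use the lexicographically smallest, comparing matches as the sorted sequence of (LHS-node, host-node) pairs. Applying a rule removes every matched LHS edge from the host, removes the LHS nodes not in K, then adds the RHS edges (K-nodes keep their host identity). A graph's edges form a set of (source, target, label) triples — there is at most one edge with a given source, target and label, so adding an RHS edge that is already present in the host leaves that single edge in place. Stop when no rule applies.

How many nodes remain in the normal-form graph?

[0] host  ⇒  5 nodes, 8 edges  {0-q->0 1-q->0 1-q->1 2-p->1 2-q->2 3-p->2 3-q->3 4-p->3}
[1] R1 @ {0↦4, 1↦3}  ⇒  4 nodes, 6 edges  {0-q->0 1-q->0 1-q->1 2-p->1 2-q->2 3-p->2}
[2] R1 @ {0↦3, 1↦2}  ⇒  3 nodes, 4 edges  {0-q->0 1-q->0 1-q->1 2-p->1}
[3] R1 @ {0↦2, 1↦1}  ⇒  2 nodes, 2 edges  {0-q->0 1-q->0}
final graph: no rule applies after step 3
NF nodes: {0:C, 1:B}

Answer: 2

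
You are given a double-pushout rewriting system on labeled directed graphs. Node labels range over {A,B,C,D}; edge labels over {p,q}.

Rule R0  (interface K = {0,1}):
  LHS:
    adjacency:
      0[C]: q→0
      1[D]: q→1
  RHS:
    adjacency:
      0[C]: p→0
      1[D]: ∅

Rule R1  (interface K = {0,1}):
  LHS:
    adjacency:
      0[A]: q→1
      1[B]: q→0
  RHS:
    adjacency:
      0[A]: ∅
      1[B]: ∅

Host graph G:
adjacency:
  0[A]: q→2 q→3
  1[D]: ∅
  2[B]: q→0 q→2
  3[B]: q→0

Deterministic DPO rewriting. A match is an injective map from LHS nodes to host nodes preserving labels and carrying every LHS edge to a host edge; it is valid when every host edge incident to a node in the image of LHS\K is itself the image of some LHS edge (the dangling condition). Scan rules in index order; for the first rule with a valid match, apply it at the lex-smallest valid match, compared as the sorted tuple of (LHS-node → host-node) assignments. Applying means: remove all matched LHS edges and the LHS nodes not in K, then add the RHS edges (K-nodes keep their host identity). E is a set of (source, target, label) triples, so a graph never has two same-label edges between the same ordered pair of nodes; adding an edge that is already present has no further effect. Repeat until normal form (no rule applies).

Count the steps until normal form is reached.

initial: |V|=4 |E|=5  E = 0-q->2 0-q->3 2-q->0 2-q->2 3-q->0
step 1: apply R1 at {0↦0, 1↦2}  → |V|=4 |E|=3  E = 0-q->3 2-q->2 3-q->0
step 2: apply R1 at {0↦0, 1↦3}  → |V|=4 |E|=1  E = 2-q->2
final graph: no rule applies after step 2

Answer: 2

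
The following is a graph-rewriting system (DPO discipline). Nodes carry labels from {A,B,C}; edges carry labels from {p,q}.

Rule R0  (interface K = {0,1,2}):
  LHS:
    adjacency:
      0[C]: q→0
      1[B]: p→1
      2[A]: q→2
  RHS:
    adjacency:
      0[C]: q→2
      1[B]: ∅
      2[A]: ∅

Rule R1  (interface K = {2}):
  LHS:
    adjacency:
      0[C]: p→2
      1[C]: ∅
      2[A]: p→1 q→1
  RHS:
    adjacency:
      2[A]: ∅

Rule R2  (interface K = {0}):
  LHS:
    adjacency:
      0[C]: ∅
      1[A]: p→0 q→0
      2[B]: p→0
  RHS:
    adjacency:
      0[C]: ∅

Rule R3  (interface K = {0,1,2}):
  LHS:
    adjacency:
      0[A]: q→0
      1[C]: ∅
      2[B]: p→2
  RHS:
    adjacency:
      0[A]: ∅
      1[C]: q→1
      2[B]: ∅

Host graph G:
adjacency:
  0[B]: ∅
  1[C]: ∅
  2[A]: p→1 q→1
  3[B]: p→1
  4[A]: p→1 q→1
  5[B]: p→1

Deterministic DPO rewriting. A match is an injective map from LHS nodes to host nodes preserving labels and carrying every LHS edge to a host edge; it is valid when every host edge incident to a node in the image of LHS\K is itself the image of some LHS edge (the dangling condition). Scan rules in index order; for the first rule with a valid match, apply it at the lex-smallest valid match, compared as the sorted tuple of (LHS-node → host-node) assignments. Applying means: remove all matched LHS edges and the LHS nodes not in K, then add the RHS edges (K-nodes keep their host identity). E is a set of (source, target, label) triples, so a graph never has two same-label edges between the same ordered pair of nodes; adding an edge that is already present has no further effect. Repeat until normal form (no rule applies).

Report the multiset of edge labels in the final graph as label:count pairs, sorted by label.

Answer: (no edges)

Derivation:
initial: |V|=6 |E|=6  E = 2-p->1 2-q->1 3-p->1 4-p->1 4-q->1 5-p->1
step 1: apply R2 at {0↦1, 1↦2, 2↦3}  → |V|=4 |E|=3  E = 4-p->1 4-q->1 5-p->1
step 2: apply R2 at {0↦1, 1↦4, 2↦5}  → |V|=2 |E|=0  E = ∅
halt: no rule applies after step 2
NF edges: []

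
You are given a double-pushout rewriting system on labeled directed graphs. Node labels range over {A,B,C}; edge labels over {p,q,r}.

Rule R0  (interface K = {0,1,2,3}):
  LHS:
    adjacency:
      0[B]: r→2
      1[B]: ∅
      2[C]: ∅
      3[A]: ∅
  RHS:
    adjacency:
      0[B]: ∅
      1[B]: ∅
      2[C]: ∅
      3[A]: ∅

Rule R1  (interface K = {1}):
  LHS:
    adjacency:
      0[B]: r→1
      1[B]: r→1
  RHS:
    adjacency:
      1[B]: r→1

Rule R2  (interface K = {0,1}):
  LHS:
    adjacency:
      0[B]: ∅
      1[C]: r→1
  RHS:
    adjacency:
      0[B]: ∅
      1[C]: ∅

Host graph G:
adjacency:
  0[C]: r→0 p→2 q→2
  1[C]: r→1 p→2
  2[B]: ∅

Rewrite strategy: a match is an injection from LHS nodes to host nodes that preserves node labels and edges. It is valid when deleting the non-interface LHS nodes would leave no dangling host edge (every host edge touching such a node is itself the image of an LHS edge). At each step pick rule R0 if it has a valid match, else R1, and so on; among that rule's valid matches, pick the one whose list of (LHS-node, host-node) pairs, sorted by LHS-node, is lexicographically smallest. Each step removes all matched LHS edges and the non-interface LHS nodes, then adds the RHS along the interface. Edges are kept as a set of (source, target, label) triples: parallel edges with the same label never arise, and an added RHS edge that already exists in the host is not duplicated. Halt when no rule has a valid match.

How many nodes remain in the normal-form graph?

start.  V:3 E:5  edges: 0-r->0 0-p->2 0-q->2 1-r->1 1-p->2
1. fire R2 via {0↦2, 1↦0}  →  V:3 E:4  edges: 0-p->2 0-q->2 1-r->1 1-p->2
2. fire R2 via {0↦2, 1↦1}  →  V:3 E:3  edges: 0-p->2 0-q->2 1-p->2
halt: no rule applies after step 2
NF nodes: {0:C, 1:C, 2:B}

Answer: 3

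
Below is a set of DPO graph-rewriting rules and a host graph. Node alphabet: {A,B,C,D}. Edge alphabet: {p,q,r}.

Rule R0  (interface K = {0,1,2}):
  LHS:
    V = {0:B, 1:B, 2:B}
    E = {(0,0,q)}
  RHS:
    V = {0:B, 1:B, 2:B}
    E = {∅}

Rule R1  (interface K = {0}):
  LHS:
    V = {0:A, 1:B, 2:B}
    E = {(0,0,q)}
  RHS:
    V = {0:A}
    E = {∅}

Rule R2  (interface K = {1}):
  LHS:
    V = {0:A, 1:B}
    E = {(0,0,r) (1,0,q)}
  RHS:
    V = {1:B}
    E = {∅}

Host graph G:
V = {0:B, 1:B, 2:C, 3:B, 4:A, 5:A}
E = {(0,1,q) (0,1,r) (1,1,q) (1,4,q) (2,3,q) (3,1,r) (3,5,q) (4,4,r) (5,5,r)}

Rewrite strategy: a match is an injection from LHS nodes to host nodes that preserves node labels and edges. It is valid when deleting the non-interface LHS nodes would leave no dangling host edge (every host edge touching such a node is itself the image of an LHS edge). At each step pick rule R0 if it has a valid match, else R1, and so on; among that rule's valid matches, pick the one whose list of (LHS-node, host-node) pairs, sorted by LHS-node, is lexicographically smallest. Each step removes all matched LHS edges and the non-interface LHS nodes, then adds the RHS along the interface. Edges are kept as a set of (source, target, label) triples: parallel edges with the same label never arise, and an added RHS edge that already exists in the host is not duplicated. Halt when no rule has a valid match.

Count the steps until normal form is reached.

Answer: 3

Derivation:
initial: |V|=6 |E|=9  E = 0-q->1 0-r->1 1-q->1 1-q->4 2-q->3 3-r->1 3-q->5 4-r->4 5-r->5
step 1: apply R0 at {0↦1, 1↦0, 2↦3}  → |V|=6 |E|=8  E = 0-q->1 0-r->1 1-q->4 2-q->3 3-r->1 3-q->5 4-r->4 5-r->5
step 2: apply R2 at {0↦4, 1↦1}  → |V|=5 |E|=6  E = 0-q->1 0-r->1 2-q->3 3-r->1 3-q->5 5-r->5
step 3: apply R2 at {0↦5, 1↦3}  → |V|=4 |E|=4  E = 0-q->1 0-r->1 2-q->3 3-r->1
final graph: no rule applies after step 3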